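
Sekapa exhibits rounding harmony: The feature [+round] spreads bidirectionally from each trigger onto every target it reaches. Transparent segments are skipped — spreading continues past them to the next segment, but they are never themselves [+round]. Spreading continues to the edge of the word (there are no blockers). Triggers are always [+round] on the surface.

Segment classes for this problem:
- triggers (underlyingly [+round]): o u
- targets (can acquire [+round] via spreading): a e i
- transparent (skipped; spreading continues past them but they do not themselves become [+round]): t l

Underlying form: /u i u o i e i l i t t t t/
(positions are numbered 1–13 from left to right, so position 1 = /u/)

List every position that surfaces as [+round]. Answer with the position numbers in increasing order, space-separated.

1 2 3 4 5 6 7 9

From /u/ at 1 rightward: 2 /i/ → [+round]; 3 /u/ is itself a trigger — this domain ends here.
From /u/ at 1 leftward: word edge.
From /u/ at 3 rightward: 4 /o/ is itself a trigger — this domain ends here.
From /u/ at 3 leftward: 2 /i/ → [+round]; 1 /u/ is itself a trigger — this domain ends here.
From /o/ at 4 rightward: 5 /i/ → [+round]; 6 /e/ → [+round]; 7 /i/ → [+round]; 8 /l/ transparent; 9 /i/ → [+round]; 10 /t/ transparent; 11 /t/ transparent; 12 /t/ transparent; 13 /t/ transparent; word edge.
From /o/ at 4 leftward: 3 /u/ is itself a trigger — this domain ends here.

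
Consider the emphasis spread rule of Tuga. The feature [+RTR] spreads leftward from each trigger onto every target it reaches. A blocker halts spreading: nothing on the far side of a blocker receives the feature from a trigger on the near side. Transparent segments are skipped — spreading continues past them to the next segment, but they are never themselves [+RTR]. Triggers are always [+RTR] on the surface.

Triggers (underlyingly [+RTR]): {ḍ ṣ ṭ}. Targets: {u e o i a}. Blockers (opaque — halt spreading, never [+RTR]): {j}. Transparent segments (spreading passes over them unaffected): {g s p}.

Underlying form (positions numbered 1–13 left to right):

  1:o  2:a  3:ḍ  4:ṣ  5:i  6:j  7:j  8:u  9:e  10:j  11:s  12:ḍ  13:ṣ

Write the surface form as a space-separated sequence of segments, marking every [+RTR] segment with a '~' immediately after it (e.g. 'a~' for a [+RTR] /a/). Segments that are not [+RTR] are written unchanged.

o~ a~ ḍ~ ṣ~ i j j u e j s ḍ~ ṣ~

From /ḍ/ at 3 leftward: 2 /a/ → [+RTR]; 1 /o/ → [+RTR]; word edge.
From /ṣ/ at 4 leftward: 3 /ḍ/ is itself a trigger — this domain ends here.
From /ḍ/ at 12 leftward: 11 /s/ transparent; 10 /j/ blocks.
From /ṣ/ at 13 leftward: 12 /ḍ/ is itself a trigger — this domain ends here.
Targets with no active source: positions 5 8 9 stay [-emphatic].
[+RTR] positions on the surface: 1 2 3 4 12 13.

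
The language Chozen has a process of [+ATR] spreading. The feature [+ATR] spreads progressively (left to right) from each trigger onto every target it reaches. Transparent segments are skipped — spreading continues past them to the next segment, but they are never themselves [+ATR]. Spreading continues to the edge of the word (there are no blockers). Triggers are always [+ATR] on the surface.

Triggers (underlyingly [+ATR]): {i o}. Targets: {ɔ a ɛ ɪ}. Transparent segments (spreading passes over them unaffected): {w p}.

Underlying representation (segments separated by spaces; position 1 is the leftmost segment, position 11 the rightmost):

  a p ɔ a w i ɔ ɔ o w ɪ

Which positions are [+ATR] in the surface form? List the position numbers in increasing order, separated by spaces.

From /i/ at 6 rightward: 7 /ɔ/ → [+ATR]; 8 /ɔ/ → [+ATR]; 9 /o/ is itself a trigger — this domain ends here.
From /o/ at 9 rightward: 10 /w/ transparent; 11 /ɪ/ → [+ATR]; word edge.
Targets with no active source: positions 1 3 4 stay [-ATR].

6 7 8 9 11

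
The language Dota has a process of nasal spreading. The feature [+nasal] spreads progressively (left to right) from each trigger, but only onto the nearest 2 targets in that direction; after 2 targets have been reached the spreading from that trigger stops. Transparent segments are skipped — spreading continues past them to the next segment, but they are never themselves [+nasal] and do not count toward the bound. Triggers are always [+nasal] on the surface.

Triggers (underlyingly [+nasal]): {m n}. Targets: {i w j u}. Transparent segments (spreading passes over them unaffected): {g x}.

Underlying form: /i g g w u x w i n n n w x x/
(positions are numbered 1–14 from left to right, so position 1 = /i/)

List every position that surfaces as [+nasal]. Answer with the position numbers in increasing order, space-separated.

9 10 11 12

From /n/ at 9 rightward: 10 /n/ is itself a trigger — this domain ends here.
From /n/ at 10 rightward: 11 /n/ is itself a trigger — this domain ends here.
From /n/ at 11 rightward: 12 /w/ → [+nasal]; 13 /x/ transparent; 14 /x/ transparent; word edge.
Targets with no active source: positions 1 4 5 7 8 stay [-nasal].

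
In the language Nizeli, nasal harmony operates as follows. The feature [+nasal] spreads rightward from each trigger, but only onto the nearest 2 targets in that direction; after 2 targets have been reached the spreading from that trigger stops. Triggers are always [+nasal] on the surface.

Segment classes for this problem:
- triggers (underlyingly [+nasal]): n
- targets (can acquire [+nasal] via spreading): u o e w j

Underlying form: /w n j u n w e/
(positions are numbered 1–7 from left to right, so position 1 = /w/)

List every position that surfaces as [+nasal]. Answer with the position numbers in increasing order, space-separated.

From /n/ at 2 rightward: 3 /j/ → [+nasal]; 4 /u/ → [+nasal]; bound reached.
From /n/ at 5 rightward: 6 /w/ → [+nasal]; 7 /e/ → [+nasal]; bound reached.
Target with no active source: position 1 stays [-nasal].

2 3 4 5 6 7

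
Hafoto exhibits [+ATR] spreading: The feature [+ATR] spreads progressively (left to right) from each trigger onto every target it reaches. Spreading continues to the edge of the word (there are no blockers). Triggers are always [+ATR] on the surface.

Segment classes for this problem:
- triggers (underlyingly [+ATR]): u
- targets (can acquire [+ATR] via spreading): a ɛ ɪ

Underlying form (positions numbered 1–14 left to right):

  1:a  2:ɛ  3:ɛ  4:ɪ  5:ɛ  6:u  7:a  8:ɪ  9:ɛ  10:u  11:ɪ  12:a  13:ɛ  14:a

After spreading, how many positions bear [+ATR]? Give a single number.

From /u/ at 6 rightward: 7 /a/ → [+ATR]; 8 /ɪ/ → [+ATR]; 9 /ɛ/ → [+ATR]; 10 /u/ is itself a trigger — this domain ends here.
From /u/ at 10 rightward: 11 /ɪ/ → [+ATR]; 12 /a/ → [+ATR]; 13 /ɛ/ → [+ATR]; 14 /a/ → [+ATR]; word edge.
Targets with no active source: positions 1 2 3 4 5 stay [-ATR].
[+ATR] positions on the surface: 6 7 8 9 10 11 12 13 14.

9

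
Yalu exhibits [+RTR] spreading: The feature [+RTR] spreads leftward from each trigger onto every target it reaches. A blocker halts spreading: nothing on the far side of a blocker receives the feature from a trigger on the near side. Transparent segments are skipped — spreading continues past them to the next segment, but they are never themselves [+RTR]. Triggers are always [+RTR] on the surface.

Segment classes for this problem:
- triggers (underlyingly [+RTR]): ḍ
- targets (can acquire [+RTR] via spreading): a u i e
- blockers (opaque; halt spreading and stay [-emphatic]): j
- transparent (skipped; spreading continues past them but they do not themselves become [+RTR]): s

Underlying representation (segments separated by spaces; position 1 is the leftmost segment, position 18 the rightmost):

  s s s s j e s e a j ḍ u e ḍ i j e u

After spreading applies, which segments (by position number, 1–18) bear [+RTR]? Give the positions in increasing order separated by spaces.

11 12 13 14

From /ḍ/ at 11 leftward: 10 /j/ blocks.
From /ḍ/ at 14 leftward: 13 /e/ → [+RTR]; 12 /u/ → [+RTR]; 11 /ḍ/ is itself a trigger — this domain ends here.
Targets with no active source: positions 6 8 9 15 17 18 stay [-emphatic].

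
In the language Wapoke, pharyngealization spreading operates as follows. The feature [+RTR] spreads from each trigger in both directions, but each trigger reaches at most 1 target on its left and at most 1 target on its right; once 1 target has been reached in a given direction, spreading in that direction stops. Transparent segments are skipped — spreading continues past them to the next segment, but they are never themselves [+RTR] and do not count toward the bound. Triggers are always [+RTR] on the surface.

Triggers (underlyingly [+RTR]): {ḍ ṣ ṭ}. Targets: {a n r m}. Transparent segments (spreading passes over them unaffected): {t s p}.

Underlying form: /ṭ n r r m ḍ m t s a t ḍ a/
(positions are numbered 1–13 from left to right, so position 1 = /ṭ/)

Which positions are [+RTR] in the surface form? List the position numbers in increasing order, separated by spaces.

From /ṭ/ at 1 rightward: 2 /n/ → [+RTR]; bound reached.
From /ṭ/ at 1 leftward: word edge.
From /ḍ/ at 6 rightward: 7 /m/ → [+RTR]; bound reached.
From /ḍ/ at 6 leftward: 5 /m/ → [+RTR]; bound reached.
From /ḍ/ at 12 rightward: 13 /a/ → [+RTR]; bound reached.
From /ḍ/ at 12 leftward: 11 /t/ transparent; 10 /a/ → [+RTR]; bound reached.
Targets with no active source: positions 3 4 stay [-emphatic].

1 2 5 6 7 10 12 13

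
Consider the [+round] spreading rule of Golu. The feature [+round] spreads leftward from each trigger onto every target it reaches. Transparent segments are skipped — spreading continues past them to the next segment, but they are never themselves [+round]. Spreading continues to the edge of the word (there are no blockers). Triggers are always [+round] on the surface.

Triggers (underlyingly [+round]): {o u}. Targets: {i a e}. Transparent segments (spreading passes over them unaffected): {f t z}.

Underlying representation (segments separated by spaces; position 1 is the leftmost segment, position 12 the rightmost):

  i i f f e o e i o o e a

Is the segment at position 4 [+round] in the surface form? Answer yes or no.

From /o/ at 6 leftward: 5 /e/ → [+round]; 4 /f/ transparent; 3 /f/ transparent; 2 /i/ → [+round]; 1 /i/ → [+round]; word edge.
From /o/ at 9 leftward: 8 /i/ → [+round]; 7 /e/ → [+round]; 6 /o/ is itself a trigger — this domain ends here.
From /o/ at 10 leftward: 9 /o/ is itself a trigger — this domain ends here.
Targets with no active source: positions 11 12 stay [-round].
[+round] positions on the surface: 1 2 5 6 7 8 9 10.

no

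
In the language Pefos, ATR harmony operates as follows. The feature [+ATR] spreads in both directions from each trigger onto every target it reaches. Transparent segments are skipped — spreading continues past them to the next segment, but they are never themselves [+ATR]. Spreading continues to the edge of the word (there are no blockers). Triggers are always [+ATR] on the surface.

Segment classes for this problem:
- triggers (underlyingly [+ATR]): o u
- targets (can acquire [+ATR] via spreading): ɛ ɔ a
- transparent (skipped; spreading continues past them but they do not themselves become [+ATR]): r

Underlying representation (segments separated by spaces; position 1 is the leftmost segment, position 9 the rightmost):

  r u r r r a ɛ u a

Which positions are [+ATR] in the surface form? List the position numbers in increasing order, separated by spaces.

From /u/ at 2 rightward: 3 /r/ transparent; 4 /r/ transparent; 5 /r/ transparent; 6 /a/ → [+ATR]; 7 /ɛ/ → [+ATR]; 8 /u/ is itself a trigger — this domain ends here.
From /u/ at 2 leftward: 1 /r/ transparent; word edge.
From /u/ at 8 rightward: 9 /a/ → [+ATR]; word edge.
From /u/ at 8 leftward: 7 /ɛ/ → [+ATR]; 6 /a/ → [+ATR]; 5 /r/ transparent; 4 /r/ transparent; 3 /r/ transparent; 2 /u/ is itself a trigger — this domain ends here.

2 6 7 8 9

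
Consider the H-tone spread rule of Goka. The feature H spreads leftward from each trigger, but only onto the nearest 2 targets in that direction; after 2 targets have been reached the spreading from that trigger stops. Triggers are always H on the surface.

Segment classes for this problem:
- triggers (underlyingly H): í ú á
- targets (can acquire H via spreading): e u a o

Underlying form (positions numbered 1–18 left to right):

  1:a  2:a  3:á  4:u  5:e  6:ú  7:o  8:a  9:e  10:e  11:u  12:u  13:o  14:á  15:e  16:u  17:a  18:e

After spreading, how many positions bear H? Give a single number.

9

From /á/ at 3 leftward: 2 /a/ → H; 1 /a/ → H; bound reached.
From /ú/ at 6 leftward: 5 /e/ → H; 4 /u/ → H; bound reached.
From /á/ at 14 leftward: 13 /o/ → H; 12 /u/ → H; bound reached.
Targets with no active source: positions 7 8 9 10 11 15 16 17 18 stay [-high tone].
H positions on the surface: 1 2 3 4 5 6 12 13 14.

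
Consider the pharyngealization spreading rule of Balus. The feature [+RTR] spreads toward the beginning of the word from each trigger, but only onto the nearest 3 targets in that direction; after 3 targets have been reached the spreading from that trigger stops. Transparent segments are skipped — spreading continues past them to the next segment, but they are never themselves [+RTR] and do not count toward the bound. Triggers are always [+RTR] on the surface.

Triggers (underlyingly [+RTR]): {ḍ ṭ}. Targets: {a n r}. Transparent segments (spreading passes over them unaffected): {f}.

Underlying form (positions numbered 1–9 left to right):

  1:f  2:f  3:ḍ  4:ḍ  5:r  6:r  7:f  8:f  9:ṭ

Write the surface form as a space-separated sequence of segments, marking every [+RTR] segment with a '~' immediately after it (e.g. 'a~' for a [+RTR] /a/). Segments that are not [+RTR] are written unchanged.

From /ḍ/ at 3 leftward: 2 /f/ transparent; 1 /f/ transparent; word edge.
From /ḍ/ at 4 leftward: 3 /ḍ/ is itself a trigger — this domain ends here.
From /ṭ/ at 9 leftward: 8 /f/ transparent; 7 /f/ transparent; 6 /r/ → [+RTR]; 5 /r/ → [+RTR]; 4 /ḍ/ is itself a trigger — this domain ends here.
[+RTR] positions on the surface: 3 4 5 6 9.

f f ḍ~ ḍ~ r~ r~ f f ṭ~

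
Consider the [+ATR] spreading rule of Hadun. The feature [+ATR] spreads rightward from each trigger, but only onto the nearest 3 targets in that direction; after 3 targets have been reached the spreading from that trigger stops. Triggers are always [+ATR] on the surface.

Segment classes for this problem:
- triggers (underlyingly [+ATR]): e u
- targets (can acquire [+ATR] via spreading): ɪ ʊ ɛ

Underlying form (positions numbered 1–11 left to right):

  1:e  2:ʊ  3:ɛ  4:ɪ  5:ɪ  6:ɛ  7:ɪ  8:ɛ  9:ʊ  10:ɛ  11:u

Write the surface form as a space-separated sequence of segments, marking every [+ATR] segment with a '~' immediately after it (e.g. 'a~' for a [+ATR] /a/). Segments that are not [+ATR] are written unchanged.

From /e/ at 1 rightward: 2 /ʊ/ → [+ATR]; 3 /ɛ/ → [+ATR]; 4 /ɪ/ → [+ATR]; bound reached.
From /u/ at 11 rightward: word edge.
Targets with no active source: positions 5 6 7 8 9 10 stay [-ATR].
[+ATR] positions on the surface: 1 2 3 4 11.

e~ ʊ~ ɛ~ ɪ~ ɪ ɛ ɪ ɛ ʊ ɛ u~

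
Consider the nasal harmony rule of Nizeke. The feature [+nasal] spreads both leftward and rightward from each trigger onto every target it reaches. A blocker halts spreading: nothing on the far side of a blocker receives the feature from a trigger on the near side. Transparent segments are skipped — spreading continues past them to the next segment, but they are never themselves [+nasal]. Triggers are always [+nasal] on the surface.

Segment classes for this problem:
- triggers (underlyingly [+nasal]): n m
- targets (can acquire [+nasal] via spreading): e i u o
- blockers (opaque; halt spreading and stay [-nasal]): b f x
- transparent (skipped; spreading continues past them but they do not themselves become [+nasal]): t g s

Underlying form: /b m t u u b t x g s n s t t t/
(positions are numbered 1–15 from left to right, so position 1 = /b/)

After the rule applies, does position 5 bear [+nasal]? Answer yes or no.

yes

From /m/ at 2 rightward: 3 /t/ transparent; 4 /u/ → [+nasal]; 5 /u/ → [+nasal]; 6 /b/ blocks.
From /m/ at 2 leftward: 1 /b/ blocks.
From /n/ at 11 rightward: 12 /s/ transparent; 13 /t/ transparent; 14 /t/ transparent; 15 /t/ transparent; word edge.
From /n/ at 11 leftward: 10 /s/ transparent; 9 /g/ transparent; 8 /x/ blocks.
[+nasal] positions on the surface: 2 4 5 11.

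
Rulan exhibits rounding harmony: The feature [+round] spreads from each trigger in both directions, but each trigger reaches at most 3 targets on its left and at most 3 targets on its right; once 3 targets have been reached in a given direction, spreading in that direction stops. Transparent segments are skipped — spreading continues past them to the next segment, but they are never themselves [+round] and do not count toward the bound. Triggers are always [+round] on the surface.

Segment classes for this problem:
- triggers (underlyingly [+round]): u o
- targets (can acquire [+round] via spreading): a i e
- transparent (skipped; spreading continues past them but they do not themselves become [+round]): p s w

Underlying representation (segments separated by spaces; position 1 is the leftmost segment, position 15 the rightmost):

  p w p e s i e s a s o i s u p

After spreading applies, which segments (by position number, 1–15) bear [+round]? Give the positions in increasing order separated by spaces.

6 7 9 11 12 14

From /o/ at 11 rightward: 12 /i/ → [+round]; 13 /s/ transparent; 14 /u/ is itself a trigger — this domain ends here.
From /o/ at 11 leftward: 10 /s/ transparent; 9 /a/ → [+round]; 8 /s/ transparent; 7 /e/ → [+round]; 6 /i/ → [+round]; bound reached.
From /u/ at 14 rightward: 15 /p/ transparent; word edge.
From /u/ at 14 leftward: 13 /s/ transparent; 12 /i/ → [+round]; 11 /o/ is itself a trigger — this domain ends here.
Target with no active source: position 4 stays [-round].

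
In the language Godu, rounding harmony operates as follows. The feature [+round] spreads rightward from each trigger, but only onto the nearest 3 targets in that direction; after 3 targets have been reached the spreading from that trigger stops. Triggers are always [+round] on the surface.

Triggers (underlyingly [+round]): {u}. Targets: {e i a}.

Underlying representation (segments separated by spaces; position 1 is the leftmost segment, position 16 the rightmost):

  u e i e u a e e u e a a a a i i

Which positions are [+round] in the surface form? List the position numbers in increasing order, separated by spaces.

1 2 3 4 5 6 7 8 9 10 11 12

From /u/ at 1 rightward: 2 /e/ → [+round]; 3 /i/ → [+round]; 4 /e/ → [+round]; bound reached.
From /u/ at 5 rightward: 6 /a/ → [+round]; 7 /e/ → [+round]; 8 /e/ → [+round]; bound reached.
From /u/ at 9 rightward: 10 /e/ → [+round]; 11 /a/ → [+round]; 12 /a/ → [+round]; bound reached.
Targets with no active source: positions 13 14 15 16 stay [-round].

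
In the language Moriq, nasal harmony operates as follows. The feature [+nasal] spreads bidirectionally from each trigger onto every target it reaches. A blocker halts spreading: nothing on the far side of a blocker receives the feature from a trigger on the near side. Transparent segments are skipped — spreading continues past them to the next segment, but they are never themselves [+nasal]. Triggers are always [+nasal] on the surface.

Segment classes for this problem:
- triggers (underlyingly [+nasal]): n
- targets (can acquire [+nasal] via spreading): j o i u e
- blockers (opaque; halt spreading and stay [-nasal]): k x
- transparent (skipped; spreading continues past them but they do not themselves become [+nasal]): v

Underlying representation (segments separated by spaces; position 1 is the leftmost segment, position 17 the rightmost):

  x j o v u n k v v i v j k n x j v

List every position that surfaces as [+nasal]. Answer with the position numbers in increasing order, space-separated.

From /n/ at 6 rightward: 7 /k/ blocks.
From /n/ at 6 leftward: 5 /u/ → [+nasal]; 4 /v/ transparent; 3 /o/ → [+nasal]; 2 /j/ → [+nasal]; 1 /x/ blocks.
From /n/ at 14 rightward: 15 /x/ blocks.
From /n/ at 14 leftward: 13 /k/ blocks.
Targets with no active source: positions 10 12 16 stay [-nasal].

2 3 5 6 14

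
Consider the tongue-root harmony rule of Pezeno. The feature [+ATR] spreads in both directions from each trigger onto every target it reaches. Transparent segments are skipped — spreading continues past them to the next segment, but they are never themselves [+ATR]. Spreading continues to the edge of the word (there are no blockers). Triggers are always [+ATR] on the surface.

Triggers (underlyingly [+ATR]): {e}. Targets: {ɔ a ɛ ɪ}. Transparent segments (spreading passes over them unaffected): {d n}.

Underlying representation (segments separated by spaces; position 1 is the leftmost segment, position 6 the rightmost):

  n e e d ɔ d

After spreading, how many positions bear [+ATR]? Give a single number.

From /e/ at 2 rightward: 3 /e/ is itself a trigger — this domain ends here.
From /e/ at 2 leftward: 1 /n/ transparent; word edge.
From /e/ at 3 rightward: 4 /d/ transparent; 5 /ɔ/ → [+ATR]; 6 /d/ transparent; word edge.
From /e/ at 3 leftward: 2 /e/ is itself a trigger — this domain ends here.
[+ATR] positions on the surface: 2 3 5.

3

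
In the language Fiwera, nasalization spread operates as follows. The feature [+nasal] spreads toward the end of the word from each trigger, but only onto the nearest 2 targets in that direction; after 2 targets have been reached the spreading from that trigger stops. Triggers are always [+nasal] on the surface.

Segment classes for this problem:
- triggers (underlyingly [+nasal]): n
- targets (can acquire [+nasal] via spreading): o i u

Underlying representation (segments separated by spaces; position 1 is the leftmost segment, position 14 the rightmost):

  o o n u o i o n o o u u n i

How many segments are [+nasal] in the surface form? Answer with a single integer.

8

From /n/ at 3 rightward: 4 /u/ → [+nasal]; 5 /o/ → [+nasal]; bound reached.
From /n/ at 8 rightward: 9 /o/ → [+nasal]; 10 /o/ → [+nasal]; bound reached.
From /n/ at 13 rightward: 14 /i/ → [+nasal]; word edge.
Targets with no active source: positions 1 2 6 7 11 12 stay [-nasal].
[+nasal] positions on the surface: 3 4 5 8 9 10 13 14.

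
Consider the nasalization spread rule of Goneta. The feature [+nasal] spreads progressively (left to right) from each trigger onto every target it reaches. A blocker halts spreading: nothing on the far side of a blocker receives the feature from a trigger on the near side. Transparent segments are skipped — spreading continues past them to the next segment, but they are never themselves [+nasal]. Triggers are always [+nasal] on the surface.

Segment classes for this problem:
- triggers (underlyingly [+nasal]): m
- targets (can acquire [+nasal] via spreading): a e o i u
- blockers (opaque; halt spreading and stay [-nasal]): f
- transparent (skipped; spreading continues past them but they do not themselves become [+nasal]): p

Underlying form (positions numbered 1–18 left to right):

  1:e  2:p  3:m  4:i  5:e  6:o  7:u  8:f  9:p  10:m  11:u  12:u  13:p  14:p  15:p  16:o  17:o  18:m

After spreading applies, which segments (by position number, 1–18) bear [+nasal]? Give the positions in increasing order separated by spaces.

From /m/ at 3 rightward: 4 /i/ → [+nasal]; 5 /e/ → [+nasal]; 6 /o/ → [+nasal]; 7 /u/ → [+nasal]; 8 /f/ blocks.
From /m/ at 10 rightward: 11 /u/ → [+nasal]; 12 /u/ → [+nasal]; 13 /p/ transparent; 14 /p/ transparent; 15 /p/ transparent; 16 /o/ → [+nasal]; 17 /o/ → [+nasal]; 18 /m/ is itself a trigger — this domain ends here.
From /m/ at 18 rightward: word edge.
Target with no active source: position 1 stays [-nasal].

3 4 5 6 7 10 11 12 16 17 18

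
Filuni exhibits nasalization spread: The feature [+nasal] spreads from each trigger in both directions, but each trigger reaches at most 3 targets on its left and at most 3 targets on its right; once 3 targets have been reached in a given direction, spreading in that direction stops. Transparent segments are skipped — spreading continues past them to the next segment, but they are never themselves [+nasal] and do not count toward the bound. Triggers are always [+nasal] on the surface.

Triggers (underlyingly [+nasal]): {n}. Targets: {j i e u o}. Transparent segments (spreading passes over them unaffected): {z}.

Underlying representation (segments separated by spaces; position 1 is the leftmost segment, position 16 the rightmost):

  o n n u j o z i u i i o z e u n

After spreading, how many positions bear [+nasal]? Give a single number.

10

From /n/ at 2 rightward: 3 /n/ is itself a trigger — this domain ends here.
From /n/ at 2 leftward: 1 /o/ → [+nasal]; word edge.
From /n/ at 3 rightward: 4 /u/ → [+nasal]; 5 /j/ → [+nasal]; 6 /o/ → [+nasal]; bound reached.
From /n/ at 3 leftward: 2 /n/ is itself a trigger — this domain ends here.
From /n/ at 16 rightward: word edge.
From /n/ at 16 leftward: 15 /u/ → [+nasal]; 14 /e/ → [+nasal]; 13 /z/ transparent; 12 /o/ → [+nasal]; bound reached.
Targets with no active source: positions 8 9 10 11 stay [-nasal].
[+nasal] positions on the surface: 1 2 3 4 5 6 12 14 15 16.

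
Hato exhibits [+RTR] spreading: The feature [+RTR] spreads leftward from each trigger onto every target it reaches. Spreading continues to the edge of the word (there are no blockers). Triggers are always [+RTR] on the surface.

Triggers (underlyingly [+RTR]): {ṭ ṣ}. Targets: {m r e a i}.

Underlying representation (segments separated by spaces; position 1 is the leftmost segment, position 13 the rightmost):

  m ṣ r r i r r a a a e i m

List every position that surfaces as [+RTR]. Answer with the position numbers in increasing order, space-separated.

1 2

From /ṣ/ at 2 leftward: 1 /m/ → [+RTR]; word edge.
Targets with no active source: positions 3 4 5 6 7 8 9 10 11 12 13 stay [-emphatic].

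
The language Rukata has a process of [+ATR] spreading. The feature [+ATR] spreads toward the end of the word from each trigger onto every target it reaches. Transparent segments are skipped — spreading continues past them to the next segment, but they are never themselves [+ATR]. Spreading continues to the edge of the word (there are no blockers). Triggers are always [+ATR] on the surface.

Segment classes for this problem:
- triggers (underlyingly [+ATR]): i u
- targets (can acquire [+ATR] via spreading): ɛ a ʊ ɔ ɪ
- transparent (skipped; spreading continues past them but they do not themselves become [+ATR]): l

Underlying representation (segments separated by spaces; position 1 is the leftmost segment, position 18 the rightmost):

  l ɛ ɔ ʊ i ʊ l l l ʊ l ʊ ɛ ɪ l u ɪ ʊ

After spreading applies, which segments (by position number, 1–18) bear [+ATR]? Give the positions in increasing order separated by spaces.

5 6 10 12 13 14 16 17 18

From /i/ at 5 rightward: 6 /ʊ/ → [+ATR]; 7 /l/ transparent; 8 /l/ transparent; 9 /l/ transparent; 10 /ʊ/ → [+ATR]; 11 /l/ transparent; 12 /ʊ/ → [+ATR]; 13 /ɛ/ → [+ATR]; 14 /ɪ/ → [+ATR]; 15 /l/ transparent; 16 /u/ is itself a trigger — this domain ends here.
From /u/ at 16 rightward: 17 /ɪ/ → [+ATR]; 18 /ʊ/ → [+ATR]; word edge.
Targets with no active source: positions 2 3 4 stay [-ATR].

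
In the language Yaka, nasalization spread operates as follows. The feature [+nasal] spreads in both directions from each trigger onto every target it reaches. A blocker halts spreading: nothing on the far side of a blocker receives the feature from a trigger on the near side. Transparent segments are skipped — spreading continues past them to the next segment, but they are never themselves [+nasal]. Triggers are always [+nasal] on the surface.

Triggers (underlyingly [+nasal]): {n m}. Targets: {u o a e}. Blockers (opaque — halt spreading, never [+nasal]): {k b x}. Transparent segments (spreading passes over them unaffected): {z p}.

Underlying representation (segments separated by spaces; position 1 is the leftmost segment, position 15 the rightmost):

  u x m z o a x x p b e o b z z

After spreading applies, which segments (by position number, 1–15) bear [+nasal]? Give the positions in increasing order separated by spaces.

From /m/ at 3 rightward: 4 /z/ transparent; 5 /o/ → [+nasal]; 6 /a/ → [+nasal]; 7 /x/ blocks.
From /m/ at 3 leftward: 2 /x/ blocks.
Targets with no active source: positions 1 11 12 stay [-nasal].

3 5 6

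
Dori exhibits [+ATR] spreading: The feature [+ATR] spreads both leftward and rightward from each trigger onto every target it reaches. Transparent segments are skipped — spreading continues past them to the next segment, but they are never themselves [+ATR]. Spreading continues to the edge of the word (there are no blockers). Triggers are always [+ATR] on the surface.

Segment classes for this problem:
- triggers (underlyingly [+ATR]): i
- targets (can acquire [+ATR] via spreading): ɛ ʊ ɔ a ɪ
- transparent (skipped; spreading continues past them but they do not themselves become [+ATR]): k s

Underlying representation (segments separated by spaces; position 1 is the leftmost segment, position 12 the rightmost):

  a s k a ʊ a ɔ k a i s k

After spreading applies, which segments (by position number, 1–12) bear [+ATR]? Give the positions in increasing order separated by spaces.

1 4 5 6 7 9 10

From /i/ at 10 rightward: 11 /s/ transparent; 12 /k/ transparent; word edge.
From /i/ at 10 leftward: 9 /a/ → [+ATR]; 8 /k/ transparent; 7 /ɔ/ → [+ATR]; 6 /a/ → [+ATR]; 5 /ʊ/ → [+ATR]; 4 /a/ → [+ATR]; 3 /k/ transparent; 2 /s/ transparent; 1 /a/ → [+ATR]; word edge.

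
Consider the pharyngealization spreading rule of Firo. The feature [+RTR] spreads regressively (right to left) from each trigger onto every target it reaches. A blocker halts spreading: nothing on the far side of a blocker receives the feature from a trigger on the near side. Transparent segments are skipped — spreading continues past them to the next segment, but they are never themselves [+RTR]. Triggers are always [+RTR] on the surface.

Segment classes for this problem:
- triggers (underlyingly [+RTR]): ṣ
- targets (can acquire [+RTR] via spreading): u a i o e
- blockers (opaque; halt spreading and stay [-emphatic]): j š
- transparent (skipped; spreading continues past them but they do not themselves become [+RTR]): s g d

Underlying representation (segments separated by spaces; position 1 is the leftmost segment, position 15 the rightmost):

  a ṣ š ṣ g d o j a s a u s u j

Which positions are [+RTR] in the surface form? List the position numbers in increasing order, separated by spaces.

1 2 4

From /ṣ/ at 2 leftward: 1 /a/ → [+RTR]; word edge.
From /ṣ/ at 4 leftward: 3 /š/ blocks.
Targets with no active source: positions 7 9 11 12 14 stay [-emphatic].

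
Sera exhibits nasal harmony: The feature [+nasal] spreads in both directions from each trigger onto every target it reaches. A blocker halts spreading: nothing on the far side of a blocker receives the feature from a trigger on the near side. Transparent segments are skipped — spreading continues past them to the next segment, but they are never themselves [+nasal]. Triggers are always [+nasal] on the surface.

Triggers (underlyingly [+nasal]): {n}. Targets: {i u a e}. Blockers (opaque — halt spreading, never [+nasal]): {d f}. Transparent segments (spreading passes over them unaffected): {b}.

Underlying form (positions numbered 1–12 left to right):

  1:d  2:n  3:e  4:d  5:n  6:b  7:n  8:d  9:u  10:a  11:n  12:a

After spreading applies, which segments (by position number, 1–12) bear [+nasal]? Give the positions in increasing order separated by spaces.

From /n/ at 2 rightward: 3 /e/ → [+nasal]; 4 /d/ blocks.
From /n/ at 2 leftward: 1 /d/ blocks.
From /n/ at 5 rightward: 6 /b/ transparent; 7 /n/ is itself a trigger — this domain ends here.
From /n/ at 5 leftward: 4 /d/ blocks.
From /n/ at 7 rightward: 8 /d/ blocks.
From /n/ at 7 leftward: 6 /b/ transparent; 5 /n/ is itself a trigger — this domain ends here.
From /n/ at 11 rightward: 12 /a/ → [+nasal]; word edge.
From /n/ at 11 leftward: 10 /a/ → [+nasal]; 9 /u/ → [+nasal]; 8 /d/ blocks.

2 3 5 7 9 10 11 12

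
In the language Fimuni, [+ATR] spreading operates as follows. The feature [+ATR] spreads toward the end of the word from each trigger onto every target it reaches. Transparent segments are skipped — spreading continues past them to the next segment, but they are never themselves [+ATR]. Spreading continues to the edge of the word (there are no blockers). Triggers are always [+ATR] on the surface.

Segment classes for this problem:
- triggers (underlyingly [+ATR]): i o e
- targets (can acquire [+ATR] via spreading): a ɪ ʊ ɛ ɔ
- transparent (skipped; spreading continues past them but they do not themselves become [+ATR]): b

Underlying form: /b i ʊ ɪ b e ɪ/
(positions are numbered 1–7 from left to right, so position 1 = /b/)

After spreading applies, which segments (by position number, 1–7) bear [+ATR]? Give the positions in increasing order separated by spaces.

2 3 4 6 7

From /i/ at 2 rightward: 3 /ʊ/ → [+ATR]; 4 /ɪ/ → [+ATR]; 5 /b/ transparent; 6 /e/ is itself a trigger — this domain ends here.
From /e/ at 6 rightward: 7 /ɪ/ → [+ATR]; word edge.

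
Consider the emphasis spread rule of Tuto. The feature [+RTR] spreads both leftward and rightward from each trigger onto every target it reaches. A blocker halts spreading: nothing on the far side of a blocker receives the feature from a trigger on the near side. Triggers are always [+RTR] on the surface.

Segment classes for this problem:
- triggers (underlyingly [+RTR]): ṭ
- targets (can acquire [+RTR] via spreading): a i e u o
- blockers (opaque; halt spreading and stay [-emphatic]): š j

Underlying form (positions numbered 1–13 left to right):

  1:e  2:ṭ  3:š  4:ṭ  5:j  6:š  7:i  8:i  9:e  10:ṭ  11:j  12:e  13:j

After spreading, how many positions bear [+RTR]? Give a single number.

7

From /ṭ/ at 2 rightward: 3 /š/ blocks.
From /ṭ/ at 2 leftward: 1 /e/ → [+RTR]; word edge.
From /ṭ/ at 4 rightward: 5 /j/ blocks.
From /ṭ/ at 4 leftward: 3 /š/ blocks.
From /ṭ/ at 10 rightward: 11 /j/ blocks.
From /ṭ/ at 10 leftward: 9 /e/ → [+RTR]; 8 /i/ → [+RTR]; 7 /i/ → [+RTR]; 6 /š/ blocks.
Target with no active source: position 12 stays [-emphatic].
[+RTR] positions on the surface: 1 2 4 7 8 9 10.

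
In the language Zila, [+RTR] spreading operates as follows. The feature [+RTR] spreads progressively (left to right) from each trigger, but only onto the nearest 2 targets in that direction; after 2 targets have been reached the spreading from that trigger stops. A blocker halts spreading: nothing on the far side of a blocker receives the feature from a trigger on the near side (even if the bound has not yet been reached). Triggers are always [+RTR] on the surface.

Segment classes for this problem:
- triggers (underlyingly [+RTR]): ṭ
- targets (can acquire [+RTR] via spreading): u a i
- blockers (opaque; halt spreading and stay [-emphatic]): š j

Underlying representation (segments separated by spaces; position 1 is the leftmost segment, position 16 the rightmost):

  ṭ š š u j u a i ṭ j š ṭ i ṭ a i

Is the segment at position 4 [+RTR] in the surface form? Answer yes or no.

From /ṭ/ at 1 rightward: 2 /š/ blocks.
From /ṭ/ at 9 rightward: 10 /j/ blocks.
From /ṭ/ at 12 rightward: 13 /i/ → [+RTR]; 14 /ṭ/ is itself a trigger — this domain ends here.
From /ṭ/ at 14 rightward: 15 /a/ → [+RTR]; 16 /i/ → [+RTR]; bound reached.
Targets with no active source: positions 4 6 7 8 stay [-emphatic].
[+RTR] positions on the surface: 1 9 12 13 14 15 16.

no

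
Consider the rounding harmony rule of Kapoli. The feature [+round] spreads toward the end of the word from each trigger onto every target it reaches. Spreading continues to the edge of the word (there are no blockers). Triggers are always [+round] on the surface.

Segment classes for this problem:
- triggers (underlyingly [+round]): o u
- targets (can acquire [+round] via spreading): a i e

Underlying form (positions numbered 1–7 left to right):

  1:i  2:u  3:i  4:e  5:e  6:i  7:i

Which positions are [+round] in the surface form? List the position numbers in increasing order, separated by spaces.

2 3 4 5 6 7

From /u/ at 2 rightward: 3 /i/ → [+round]; 4 /e/ → [+round]; 5 /e/ → [+round]; 6 /i/ → [+round]; 7 /i/ → [+round]; word edge.
Target with no active source: position 1 stays [-round].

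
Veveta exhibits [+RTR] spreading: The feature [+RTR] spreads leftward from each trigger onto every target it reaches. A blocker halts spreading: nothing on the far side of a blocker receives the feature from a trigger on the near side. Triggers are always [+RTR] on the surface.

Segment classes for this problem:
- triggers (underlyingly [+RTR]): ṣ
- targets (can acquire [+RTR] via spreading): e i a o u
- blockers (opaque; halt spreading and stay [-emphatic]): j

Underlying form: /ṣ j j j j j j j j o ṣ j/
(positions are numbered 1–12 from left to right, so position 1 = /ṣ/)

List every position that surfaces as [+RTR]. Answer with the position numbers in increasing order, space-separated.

From /ṣ/ at 1 leftward: word edge.
From /ṣ/ at 11 leftward: 10 /o/ → [+RTR]; 9 /j/ blocks.

1 10 11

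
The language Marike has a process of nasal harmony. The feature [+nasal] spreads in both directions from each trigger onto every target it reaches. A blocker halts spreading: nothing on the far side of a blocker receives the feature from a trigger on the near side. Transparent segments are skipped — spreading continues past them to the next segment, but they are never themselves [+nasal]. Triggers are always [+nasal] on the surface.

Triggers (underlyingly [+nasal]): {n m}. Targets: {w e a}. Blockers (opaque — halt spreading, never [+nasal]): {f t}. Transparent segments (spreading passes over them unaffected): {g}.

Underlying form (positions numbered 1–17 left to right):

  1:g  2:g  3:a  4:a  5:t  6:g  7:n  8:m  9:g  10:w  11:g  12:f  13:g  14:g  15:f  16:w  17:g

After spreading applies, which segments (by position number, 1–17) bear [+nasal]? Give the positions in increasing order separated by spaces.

7 8 10

From /n/ at 7 rightward: 8 /m/ is itself a trigger — this domain ends here.
From /n/ at 7 leftward: 6 /g/ transparent; 5 /t/ blocks.
From /m/ at 8 rightward: 9 /g/ transparent; 10 /w/ → [+nasal]; 11 /g/ transparent; 12 /f/ blocks.
From /m/ at 8 leftward: 7 /n/ is itself a trigger — this domain ends here.
Targets with no active source: positions 3 4 16 stay [-nasal].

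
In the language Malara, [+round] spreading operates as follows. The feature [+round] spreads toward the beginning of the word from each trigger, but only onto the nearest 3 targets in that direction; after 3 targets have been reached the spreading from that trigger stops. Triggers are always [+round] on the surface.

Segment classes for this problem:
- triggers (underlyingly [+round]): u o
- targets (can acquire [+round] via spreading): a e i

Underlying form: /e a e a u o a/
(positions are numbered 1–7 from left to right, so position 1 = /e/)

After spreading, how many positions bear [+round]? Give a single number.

From /u/ at 5 leftward: 4 /a/ → [+round]; 3 /e/ → [+round]; 2 /a/ → [+round]; bound reached.
From /o/ at 6 leftward: 5 /u/ is itself a trigger — this domain ends here.
Targets with no active source: positions 1 7 stay [-round].
[+round] positions on the surface: 2 3 4 5 6.

5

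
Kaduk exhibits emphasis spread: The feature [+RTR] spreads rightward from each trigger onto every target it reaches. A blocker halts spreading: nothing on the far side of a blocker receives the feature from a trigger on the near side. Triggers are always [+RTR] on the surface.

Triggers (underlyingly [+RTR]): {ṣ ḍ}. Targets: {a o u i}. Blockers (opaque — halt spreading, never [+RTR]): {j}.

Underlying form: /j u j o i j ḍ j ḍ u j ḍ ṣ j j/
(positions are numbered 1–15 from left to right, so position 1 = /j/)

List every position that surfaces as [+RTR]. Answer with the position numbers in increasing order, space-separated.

From /ḍ/ at 7 rightward: 8 /j/ blocks.
From /ḍ/ at 9 rightward: 10 /u/ → [+RTR]; 11 /j/ blocks.
From /ḍ/ at 12 rightward: 13 /ṣ/ is itself a trigger — this domain ends here.
From /ṣ/ at 13 rightward: 14 /j/ blocks.
Targets with no active source: positions 2 4 5 stay [-emphatic].

7 9 10 12 13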